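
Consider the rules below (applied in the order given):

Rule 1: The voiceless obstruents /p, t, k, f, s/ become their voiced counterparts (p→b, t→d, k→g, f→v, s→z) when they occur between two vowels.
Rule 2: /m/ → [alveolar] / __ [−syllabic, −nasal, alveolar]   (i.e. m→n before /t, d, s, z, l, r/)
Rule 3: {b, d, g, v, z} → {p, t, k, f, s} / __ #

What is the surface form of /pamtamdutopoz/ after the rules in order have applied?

pantandudobos

Rule 1 (intervocalic voicing): /t/ is a voiceless obstruent between vowels /u/ and /o/, so it voices to [d]. /p/ is a voiceless obstruent between vowels /o/ and /o/, so it voices to [b]. /pamtamdutopoz/ → pamtamdudoboz.
Rule 2 (nasal place assimilation): /m/ precedes the alveolar consonant /t/, so it assimilates in place to [n]. /m/ precedes the alveolar consonant /d/, so it assimilates in place to [n]. /pamtamdudoboz/ → pantandudoboz.
Rule 3 (final devoicing): /z/ is a voiced obstruent in word-final position, so it devoices to [s]. /pantandudoboz/ → pantandudobos.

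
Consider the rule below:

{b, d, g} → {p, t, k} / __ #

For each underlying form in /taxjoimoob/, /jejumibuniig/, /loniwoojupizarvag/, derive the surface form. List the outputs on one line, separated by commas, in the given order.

/taxjoimoob/: /b/ is a voiced stop in word-final position, so it devoices to [p]. → [taxjoimoop].
/jejumibuniig/: /g/ is a voiced stop in word-final position, so it devoices to [k]. → [jejumibuniik].
/loniwoojupizarvag/: /g/ is a voiced stop in word-final position, so it devoices to [k]. → [loniwoojupizarvak].

taxjoimoop, jejumibuniik, loniwoojupizarvak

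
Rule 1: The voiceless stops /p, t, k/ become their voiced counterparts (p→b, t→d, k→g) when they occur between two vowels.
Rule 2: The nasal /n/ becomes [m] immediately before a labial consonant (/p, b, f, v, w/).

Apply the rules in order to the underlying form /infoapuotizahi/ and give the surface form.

Rule 1 (intervocalic voicing): /p/ is a voiceless stop between vowels /a/ and /u/, so it voices to [b]. /t/ is a voiceless stop between vowels /o/ and /i/, so it voices to [d]. /infoapuotizahi/ → infoabuodizahi.
Rule 2 (nasal place assimilation): /n/ precedes the labial consonant /f/, so it assimilates in place to [m]. /infoabuodizahi/ → imfoabuodizahi.

imfoabuodizahi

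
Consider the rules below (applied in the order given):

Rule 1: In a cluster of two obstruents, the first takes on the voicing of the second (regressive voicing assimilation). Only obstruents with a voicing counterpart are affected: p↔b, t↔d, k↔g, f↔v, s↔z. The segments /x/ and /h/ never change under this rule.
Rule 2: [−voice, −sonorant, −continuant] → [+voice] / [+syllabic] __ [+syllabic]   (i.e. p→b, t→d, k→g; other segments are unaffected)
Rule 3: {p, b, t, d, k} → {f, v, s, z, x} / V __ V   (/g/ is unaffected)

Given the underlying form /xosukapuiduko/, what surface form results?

xosugavuizugo

Rule 1 (regressive voicing assimilation): no segment meets the environment; /xosukapuiduko/ is unchanged.
Rule 2 (intervocalic voicing): /k/ is a voiceless stop between vowels /u/ and /a/, so it voices to [g]. /p/ is a voiceless stop between vowels /a/ and /u/, so it voices to [b]. /k/ is a voiceless stop between vowels /u/ and /o/, so it voices to [g]. /xosukapuiduko/ → xosugabuidugo.
Rule 3 (intervocalic spirantization): /b/ is a stop between vowels /a/ and /u/, so it spirantizes to the fricative [v]. /d/ is a stop between vowels /i/ and /u/, so it spirantizes to the fricative [z]. /xosugabuidugo/ → xosugavuizugo.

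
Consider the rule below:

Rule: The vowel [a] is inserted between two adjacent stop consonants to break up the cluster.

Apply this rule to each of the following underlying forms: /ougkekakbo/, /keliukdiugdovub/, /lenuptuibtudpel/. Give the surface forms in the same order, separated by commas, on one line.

ougakekakabo, keliukadiugadovub, lenupatuibatudapel

/ougkekakbo/: /g/ and /k/ form a stop–stop cluster, so [a] is inserted between them. /k/ and /b/ form a stop–stop cluster, so [a] is inserted between them. → [ougakekakabo].
/keliukdiugdovub/: /k/ and /d/ form a stop–stop cluster, so [a] is inserted between them. /g/ and /d/ form a stop–stop cluster, so [a] is inserted between them. → [keliukadiugadovub].
/lenuptuibtudpel/: /p/ and /t/ form a stop–stop cluster, so [a] is inserted between them. /b/ and /t/ form a stop–stop cluster, so [a] is inserted between them. /d/ and /p/ form a stop–stop cluster, so [a] is inserted between them. → [lenupatuibatudapel].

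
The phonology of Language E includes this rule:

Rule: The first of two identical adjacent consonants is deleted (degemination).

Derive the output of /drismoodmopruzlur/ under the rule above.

drismoodmopruzlur

No segment of /drismoodmopruzlur/ meets the structural description of the rule, so the form surfaces unchanged.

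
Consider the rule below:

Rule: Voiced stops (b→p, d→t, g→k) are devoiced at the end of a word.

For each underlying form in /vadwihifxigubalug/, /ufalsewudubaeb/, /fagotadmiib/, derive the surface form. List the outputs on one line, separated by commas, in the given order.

vadwihifxigubaluk, ufalsewudubaep, fagotadmiip

/vadwihifxigubalug/: /g/ is a voiced stop in word-final position, so it devoices to [k]. → [vadwihifxigubaluk].
/ufalsewudubaeb/: /b/ is a voiced stop in word-final position, so it devoices to [p]. → [ufalsewudubaep].
/fagotadmiib/: /b/ is a voiced stop in word-final position, so it devoices to [p]. → [fagotadmiip].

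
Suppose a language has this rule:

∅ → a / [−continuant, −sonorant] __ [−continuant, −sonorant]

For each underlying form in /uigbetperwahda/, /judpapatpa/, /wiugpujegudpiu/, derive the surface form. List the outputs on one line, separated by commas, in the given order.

/uigbetperwahda/: /g/ and /b/ form a stop–stop cluster, so [a] is inserted between them. /t/ and /p/ form a stop–stop cluster, so [a] is inserted between them. → [uigabetaperwahda].
/judpapatpa/: /d/ and /p/ form a stop–stop cluster, so [a] is inserted between them. /t/ and /p/ form a stop–stop cluster, so [a] is inserted between them. → [judapapatapa].
/wiugpujegudpiu/: /g/ and /p/ form a stop–stop cluster, so [a] is inserted between them. /d/ and /p/ form a stop–stop cluster, so [a] is inserted between them. → [wiugapujegudapiu].

uigabetaperwahda, judapapatapa, wiugapujegudapiu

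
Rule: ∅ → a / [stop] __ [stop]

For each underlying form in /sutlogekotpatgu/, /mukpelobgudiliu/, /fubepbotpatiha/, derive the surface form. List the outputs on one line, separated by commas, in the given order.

sutlogekotapatagu, mukapelobagudiliu, fubepabotapatiha

/sutlogekotpatgu/: /t/ and /p/ form a stop–stop cluster, so [a] is inserted between them. /t/ and /g/ form a stop–stop cluster, so [a] is inserted between them. → [sutlogekotapatagu].
/mukpelobgudiliu/: /k/ and /p/ form a stop–stop cluster, so [a] is inserted between them. /b/ and /g/ form a stop–stop cluster, so [a] is inserted between them. → [mukapelobagudiliu].
/fubepbotpatiha/: /p/ and /b/ form a stop–stop cluster, so [a] is inserted between them. /t/ and /p/ form a stop–stop cluster, so [a] is inserted between them. → [fubepabotapatiha].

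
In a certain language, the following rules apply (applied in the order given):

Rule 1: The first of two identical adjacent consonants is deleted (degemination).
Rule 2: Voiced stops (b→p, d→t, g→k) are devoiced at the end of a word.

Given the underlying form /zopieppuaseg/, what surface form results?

zopiepuasek

Rule 1 (degemination): /pp/ is a geminate; the first /p/ deletes. /zopieppuaseg/ → zopiepuaseg.
Rule 2 (final devoicing): /g/ is a voiced stop in word-final position, so it devoices to [k]. /zopiepuaseg/ → zopiepuasek.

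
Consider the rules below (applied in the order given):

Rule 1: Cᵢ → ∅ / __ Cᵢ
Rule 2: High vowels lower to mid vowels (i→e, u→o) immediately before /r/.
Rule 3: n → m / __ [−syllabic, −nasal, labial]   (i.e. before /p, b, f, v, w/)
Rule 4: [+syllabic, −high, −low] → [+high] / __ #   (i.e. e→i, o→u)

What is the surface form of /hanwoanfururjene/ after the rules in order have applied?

hamwoamfororjeni

Rule 1 (degemination): no segment meets the environment; /hanwoanfururjene/ is unchanged.
Rule 2 (pre-rhotic lowering): /u/ is a high vowel immediately before /r/, so it lowers to [o]. /u/ is a high vowel immediately before /r/, so it lowers to [o]. /hanwoanfururjene/ → hanwoanfororjene.
Rule 3 (nasal place assimilation): /n/ precedes the labial consonant /w/, so it assimilates in place to [m]. /n/ precedes the labial consonant /f/, so it assimilates in place to [m]. /hanwoanfororjene/ → hamwoamfororjene.
Rule 4 (final vowel raising): /e/ is a mid vowel in word-final position, so it raises to [i]. /hamwoamfororjene/ → hamwoamfororjeni.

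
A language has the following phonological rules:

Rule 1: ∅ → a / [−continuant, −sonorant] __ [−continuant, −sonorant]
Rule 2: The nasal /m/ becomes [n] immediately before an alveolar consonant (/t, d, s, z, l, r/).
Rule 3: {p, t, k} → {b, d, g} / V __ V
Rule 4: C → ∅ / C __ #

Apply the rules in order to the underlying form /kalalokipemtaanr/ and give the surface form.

Rule 1 (stop-cluster a-epenthesis): no segment meets the environment; /kalalokipemtaanr/ is unchanged.
Rule 2 (nasal place assimilation): /m/ precedes the alveolar consonant /t/, so it assimilates in place to [n]. /kalalokipemtaanr/ → kalalokipentaanr.
Rule 3 (intervocalic voicing): /k/ is a voiceless stop between vowels /o/ and /i/, so it voices to [g]. /p/ is a voiceless stop between vowels /i/ and /e/, so it voices to [b]. /kalalokipentaanr/ → kalalogibentaanr.
Rule 4 (final cluster simplification): /r/ is the second consonant of a word-final cluster /nr/, so it deletes. /kalalogibentaanr/ → kalalogibentaan.

kalalogibentaan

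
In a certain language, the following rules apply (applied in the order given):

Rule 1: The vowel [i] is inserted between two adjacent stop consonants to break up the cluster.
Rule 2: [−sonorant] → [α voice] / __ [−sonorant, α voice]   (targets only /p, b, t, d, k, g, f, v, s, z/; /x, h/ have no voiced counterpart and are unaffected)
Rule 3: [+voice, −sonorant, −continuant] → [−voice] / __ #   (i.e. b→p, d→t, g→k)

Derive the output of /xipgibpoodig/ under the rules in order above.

xipigibipoodik

Rule 1 (stop-cluster i-epenthesis): /p/ and /g/ form a stop–stop cluster, so [i] is inserted between them. /b/ and /p/ form a stop–stop cluster, so [i] is inserted between them. /xipgibpoodig/ → xipigibipoodig.
Rule 2 (regressive voicing assimilation): no segment meets the environment; /xipigibipoodig/ is unchanged.
Rule 3 (final devoicing): /g/ is a voiced stop in word-final position, so it devoices to [k]. /xipigibipoodig/ → xipigibipoodik.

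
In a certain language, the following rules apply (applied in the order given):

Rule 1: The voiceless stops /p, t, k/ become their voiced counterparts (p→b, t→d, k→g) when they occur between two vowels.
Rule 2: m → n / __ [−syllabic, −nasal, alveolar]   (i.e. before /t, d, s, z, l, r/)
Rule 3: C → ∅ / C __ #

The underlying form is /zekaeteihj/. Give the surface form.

zegaedeih

Rule 1 (intervocalic voicing): /k/ is a voiceless stop between vowels /e/ and /a/, so it voices to [g]. /t/ is a voiceless stop between vowels /e/ and /e/, so it voices to [d]. /zekaeteihj/ → zegaedeihj.
Rule 2 (nasal place assimilation): no segment meets the environment; /zegaedeihj/ is unchanged.
Rule 3 (final cluster simplification): /j/ is the second consonant of a word-final cluster /hj/, so it deletes. /zegaedeihj/ → zegaedeih.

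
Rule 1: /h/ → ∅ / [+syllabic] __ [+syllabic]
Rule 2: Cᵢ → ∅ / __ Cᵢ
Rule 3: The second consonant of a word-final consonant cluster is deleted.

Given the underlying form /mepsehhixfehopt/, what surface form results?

Rule 1 (intervocalic h-deletion): /h/ occurs between vowels /e/ and /o/, so it deletes. /mepsehhixfehopt/ → mepsehhixfeopt.
Rule 2 (degemination): /hh/ is a geminate; the first /h/ deletes. /mepsehhixfeopt/ → mepsehixfeopt.
Rule 3 (final cluster simplification): /t/ is the second consonant of a word-final cluster /pt/, so it deletes. /mepsehixfeopt/ → mepsehixfeop.

mepsehixfeop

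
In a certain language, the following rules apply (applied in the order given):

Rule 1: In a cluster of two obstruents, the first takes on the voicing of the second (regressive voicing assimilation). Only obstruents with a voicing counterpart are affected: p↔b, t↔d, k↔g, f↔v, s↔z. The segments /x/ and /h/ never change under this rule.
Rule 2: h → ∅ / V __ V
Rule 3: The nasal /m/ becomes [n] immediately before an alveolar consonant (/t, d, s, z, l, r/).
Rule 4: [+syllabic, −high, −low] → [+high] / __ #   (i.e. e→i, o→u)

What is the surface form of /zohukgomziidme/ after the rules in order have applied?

Rule 1 (regressive voicing assimilation): /k/ precedes the voiced obstruent /g/, so it voices to [g] by assimilation. /zohukgomziidme/ → zohuggomziidme.
Rule 2 (intervocalic h-deletion): /h/ occurs between vowels /o/ and /u/, so it deletes. /zohuggomziidme/ → zouggomziidme.
Rule 3 (nasal place assimilation): /m/ precedes the alveolar consonant /z/, so it assimilates in place to [n]. /zouggomziidme/ → zouggonziidme.
Rule 4 (final vowel raising): /e/ is a mid vowel in word-final position, so it raises to [i]. /zouggonziidme/ → zouggonziidmi.

zouggonziidmi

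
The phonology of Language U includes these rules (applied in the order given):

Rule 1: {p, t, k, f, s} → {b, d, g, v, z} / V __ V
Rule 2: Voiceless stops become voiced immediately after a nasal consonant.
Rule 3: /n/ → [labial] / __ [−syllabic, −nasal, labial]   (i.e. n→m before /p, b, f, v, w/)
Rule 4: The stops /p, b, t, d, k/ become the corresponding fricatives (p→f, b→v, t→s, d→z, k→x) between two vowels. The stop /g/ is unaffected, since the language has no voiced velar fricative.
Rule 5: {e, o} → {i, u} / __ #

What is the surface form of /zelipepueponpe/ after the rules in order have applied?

Rule 1 (intervocalic voicing): /p/ is a voiceless obstruent between vowels /i/ and /e/, so it voices to [b]. /p/ is a voiceless obstruent between vowels /e/ and /u/, so it voices to [b]. /p/ is a voiceless obstruent between vowels /e/ and /o/, so it voices to [b]. /zelipepueponpe/ → zelibebuebonpe.
Rule 2 (post-nasal voicing): /p/ is a voiceless stop immediately after the nasal /n/, so it voices to [b]. /zelibebuebonpe/ → zelibebuebonbe.
Rule 3 (nasal place assimilation): /n/ precedes the labial consonant /b/, so it assimilates in place to [m]. /zelibebuebonbe/ → zelibebuebombe.
Rule 4 (intervocalic spirantization): /b/ is a stop between vowels /i/ and /e/, so it spirantizes to the fricative [v]. /b/ is a stop between vowels /e/ and /u/, so it spirantizes to the fricative [v]. /b/ is a stop between vowels /e/ and /o/, so it spirantizes to the fricative [v]. /zelibebuebombe/ → zelivevuevombe.
Rule 5 (final vowel raising): /e/ is a mid vowel in word-final position, so it raises to [i]. /zelivevuevombe/ → zelivevuevombi.

zelivevuevombi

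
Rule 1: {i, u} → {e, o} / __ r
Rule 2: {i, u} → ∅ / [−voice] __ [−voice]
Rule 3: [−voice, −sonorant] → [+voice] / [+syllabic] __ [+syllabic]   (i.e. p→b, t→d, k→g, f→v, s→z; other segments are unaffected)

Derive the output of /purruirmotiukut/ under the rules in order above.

porruermodiukt

Rule 1 (pre-rhotic lowering): /u/ is a high vowel immediately before /r/, so it lowers to [o]. /i/ is a high vowel immediately before /r/, so it lowers to [e]. /purruirmotiukut/ → porruermotiukut.
Rule 2 (high vowel syncope): /u/ is a high vowel flanked by voiceless consonants /k/ and /t/, so it deletes. /porruermotiukut/ → porruermotiukt.
Rule 3 (intervocalic voicing): /t/ is a voiceless obstruent between vowels /o/ and /i/, so it voices to [d]. /porruermotiukt/ → porruermodiukt.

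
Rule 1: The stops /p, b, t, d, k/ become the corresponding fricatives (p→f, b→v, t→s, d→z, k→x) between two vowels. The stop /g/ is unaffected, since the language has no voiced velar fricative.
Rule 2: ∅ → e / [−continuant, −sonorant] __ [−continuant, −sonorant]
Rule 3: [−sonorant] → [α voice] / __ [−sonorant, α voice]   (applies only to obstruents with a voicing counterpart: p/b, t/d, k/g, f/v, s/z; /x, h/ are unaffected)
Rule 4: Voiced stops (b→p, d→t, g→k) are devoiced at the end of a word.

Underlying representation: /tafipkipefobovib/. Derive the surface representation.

Rule 1 (intervocalic spirantization): /p/ is a stop between vowels /i/ and /e/, so it spirantizes to the fricative [f]. /b/ is a stop between vowels /o/ and /o/, so it spirantizes to the fricative [v]. /tafipkipefobovib/ → tafipkifefovovib.
Rule 2 (stop-cluster e-epenthesis): /p/ and /k/ form a stop–stop cluster, so [e] is inserted between them. /tafipkifefovovib/ → tafipekifefovovib.
Rule 3 (regressive voicing assimilation): no segment meets the environment; /tafipekifefovovib/ is unchanged.
Rule 4 (final devoicing): /b/ is a voiced stop in word-final position, so it devoices to [p]. /tafipekifefovovib/ → tafipekifefovovip.

tafipekifefovovip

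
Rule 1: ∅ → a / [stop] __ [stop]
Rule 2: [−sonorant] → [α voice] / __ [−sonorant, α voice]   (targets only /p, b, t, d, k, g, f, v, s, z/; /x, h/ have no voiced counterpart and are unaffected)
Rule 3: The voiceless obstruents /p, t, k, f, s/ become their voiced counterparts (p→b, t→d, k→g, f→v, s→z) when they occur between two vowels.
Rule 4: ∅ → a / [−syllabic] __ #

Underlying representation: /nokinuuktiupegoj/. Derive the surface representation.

noginuugadiubegoja

Rule 1 (stop-cluster a-epenthesis): /k/ and /t/ form a stop–stop cluster, so [a] is inserted between them. /nokinuuktiupegoj/ → nokinuukatiupegoj.
Rule 2 (regressive voicing assimilation): no segment meets the environment; /nokinuukatiupegoj/ is unchanged.
Rule 3 (intervocalic voicing): /k/ is a voiceless obstruent between vowels /o/ and /i/, so it voices to [g]. /k/ is a voiceless obstruent between vowels /u/ and /a/, so it voices to [g]. /t/ is a voiceless obstruent between vowels /a/ and /i/, so it voices to [d]. /p/ is a voiceless obstruent between vowels /u/ and /e/, so it voices to [b]. /nokinuukatiupegoj/ → noginuugadiubegoj.
Rule 4 (final a-epenthesis): the form ends in the consonant /j/, so [a] is inserted word-finally. /noginuugadiubegoj/ → noginuugadiubegoja.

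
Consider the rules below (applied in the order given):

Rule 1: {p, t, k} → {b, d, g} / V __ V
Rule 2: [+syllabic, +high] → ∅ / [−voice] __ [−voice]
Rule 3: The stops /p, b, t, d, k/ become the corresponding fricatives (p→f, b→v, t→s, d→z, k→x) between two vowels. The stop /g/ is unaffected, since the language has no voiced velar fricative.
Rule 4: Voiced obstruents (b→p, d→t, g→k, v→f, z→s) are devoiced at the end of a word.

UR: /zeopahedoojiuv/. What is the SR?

zeovahezoojiuf

Rule 1 (intervocalic voicing): /p/ is a voiceless stop between vowels /o/ and /a/, so it voices to [b]. /zeopahedoojiuv/ → zeobahedoojiuv.
Rule 2 (high vowel syncope): no segment meets the environment; /zeobahedoojiuv/ is unchanged.
Rule 3 (intervocalic spirantization): /b/ is a stop between vowels /o/ and /a/, so it spirantizes to the fricative [v]. /d/ is a stop between vowels /e/ and /o/, so it spirantizes to the fricative [z]. /zeobahedoojiuv/ → zeovahezoojiuv.
Rule 4 (final devoicing): /v/ is a voiced obstruent in word-final position, so it devoices to [f]. /zeovahezoojiuv/ → zeovahezoojiuf.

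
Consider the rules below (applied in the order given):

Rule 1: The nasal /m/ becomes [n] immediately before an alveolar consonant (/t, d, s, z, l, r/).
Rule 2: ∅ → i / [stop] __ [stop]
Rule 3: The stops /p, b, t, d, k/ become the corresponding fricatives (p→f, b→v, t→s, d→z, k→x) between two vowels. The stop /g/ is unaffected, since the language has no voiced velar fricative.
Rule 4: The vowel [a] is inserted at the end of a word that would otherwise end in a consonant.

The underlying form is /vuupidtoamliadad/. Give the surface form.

Rule 1 (nasal place assimilation): /m/ precedes the alveolar consonant /l/, so it assimilates in place to [n]. /vuupidtoamliadad/ → vuupidtoanliadad.
Rule 2 (stop-cluster i-epenthesis): /d/ and /t/ form a stop–stop cluster, so [i] is inserted between them. /vuupidtoanliadad/ → vuupiditoanliadad.
Rule 3 (intervocalic spirantization): /p/ is a stop between vowels /u/ and /i/, so it spirantizes to the fricative [f]. /d/ is a stop between vowels /i/ and /i/, so it spirantizes to the fricative [z]. /t/ is a stop between vowels /i/ and /o/, so it spirantizes to the fricative [s]. /d/ is a stop between vowels /a/ and /a/, so it spirantizes to the fricative [z]. /vuupiditoanliadad/ → vuufizisoanliazad.
Rule 4 (final a-epenthesis): the form ends in the consonant /d/, so [a] is inserted word-finally. /vuufizisoanliazad/ → vuufizisoanliazada.

vuufizisoanliazada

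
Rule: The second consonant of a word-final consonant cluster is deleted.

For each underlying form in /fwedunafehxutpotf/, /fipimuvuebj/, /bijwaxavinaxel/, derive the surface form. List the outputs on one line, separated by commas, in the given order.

/fwedunafehxutpotf/: /f/ is the second consonant of a word-final cluster /tf/, so it deletes. → [fwedunafehxutpot].
/fipimuvuebj/: /j/ is the second consonant of a word-final cluster /bj/, so it deletes. → [fipimuvueb].
/bijwaxavinaxel/: the rule's environment is not met; surfaces unchanged as [bijwaxavinaxel].

fwedunafehxutpot, fipimuvueb, bijwaxavinaxel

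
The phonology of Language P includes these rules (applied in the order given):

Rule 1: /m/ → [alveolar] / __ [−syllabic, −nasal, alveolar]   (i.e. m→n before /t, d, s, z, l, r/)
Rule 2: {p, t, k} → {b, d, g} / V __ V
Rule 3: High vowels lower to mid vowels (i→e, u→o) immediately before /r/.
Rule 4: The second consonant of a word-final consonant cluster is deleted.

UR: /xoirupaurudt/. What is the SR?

xoerubaorud

Rule 1 (nasal place assimilation): no segment meets the environment; /xoirupaurudt/ is unchanged.
Rule 2 (intervocalic voicing): /p/ is a voiceless stop between vowels /u/ and /a/, so it voices to [b]. /xoirupaurudt/ → xoirubaurudt.
Rule 3 (pre-rhotic lowering): /i/ is a high vowel immediately before /r/, so it lowers to [e]. /u/ is a high vowel immediately before /r/, so it lowers to [o]. /xoirubaurudt/ → xoerubaorudt.
Rule 4 (final cluster simplification): /t/ is the second consonant of a word-final cluster /dt/, so it deletes. /xoerubaorudt/ → xoerubaorud.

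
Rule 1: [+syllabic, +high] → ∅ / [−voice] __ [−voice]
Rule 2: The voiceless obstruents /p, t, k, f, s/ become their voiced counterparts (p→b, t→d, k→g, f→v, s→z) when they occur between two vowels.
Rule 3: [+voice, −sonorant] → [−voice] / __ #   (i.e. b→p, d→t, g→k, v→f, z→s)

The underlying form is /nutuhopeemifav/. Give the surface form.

Rule 1 (high vowel syncope): /u/ is a high vowel flanked by voiceless consonants /t/ and /h/, so it deletes. /nutuhopeemifav/ → nuthopeemifav.
Rule 2 (intervocalic voicing): /p/ is a voiceless obstruent between vowels /o/ and /e/, so it voices to [b]. /f/ is a voiceless obstruent between vowels /i/ and /a/, so it voices to [v]. /nuthopeemifav/ → nuthobeemivav.
Rule 3 (final devoicing): /v/ is a voiced obstruent in word-final position, so it devoices to [f]. /nuthobeemivav/ → nuthobeemivaf.

nuthobeemivaf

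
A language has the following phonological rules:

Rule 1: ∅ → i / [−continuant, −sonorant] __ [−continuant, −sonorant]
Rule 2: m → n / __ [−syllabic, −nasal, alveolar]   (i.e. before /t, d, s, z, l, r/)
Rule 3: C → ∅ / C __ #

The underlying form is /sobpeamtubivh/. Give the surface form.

Rule 1 (stop-cluster i-epenthesis): /b/ and /p/ form a stop–stop cluster, so [i] is inserted between them. /sobpeamtubivh/ → sobipeamtubivh.
Rule 2 (nasal place assimilation): /m/ precedes the alveolar consonant /t/, so it assimilates in place to [n]. /sobipeamtubivh/ → sobipeantubivh.
Rule 3 (final cluster simplification): /h/ is the second consonant of a word-final cluster /vh/, so it deletes. /sobipeantubivh/ → sobipeantubiv.

sobipeantubiv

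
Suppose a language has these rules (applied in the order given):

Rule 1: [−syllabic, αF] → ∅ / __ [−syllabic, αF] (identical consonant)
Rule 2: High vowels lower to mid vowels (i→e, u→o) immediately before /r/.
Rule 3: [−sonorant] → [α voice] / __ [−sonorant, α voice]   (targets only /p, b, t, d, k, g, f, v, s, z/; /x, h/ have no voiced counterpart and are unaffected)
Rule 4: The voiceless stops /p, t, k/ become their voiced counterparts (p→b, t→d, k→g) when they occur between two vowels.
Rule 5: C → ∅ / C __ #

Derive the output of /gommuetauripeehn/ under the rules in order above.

Rule 1 (degemination): /mm/ is a geminate; the first /m/ deletes. /gommuetauripeehn/ → gomuetauripeehn.
Rule 2 (pre-rhotic lowering): /u/ is a high vowel immediately before /r/, so it lowers to [o]. /gomuetauripeehn/ → gomuetaoripeehn.
Rule 3 (regressive voicing assimilation): no segment meets the environment; /gomuetaoripeehn/ is unchanged.
Rule 4 (intervocalic voicing): /t/ is a voiceless stop between vowels /e/ and /a/, so it voices to [d]. /p/ is a voiceless stop between vowels /i/ and /e/, so it voices to [b]. /gomuetaoripeehn/ → gomuedaoribeehn.
Rule 5 (final cluster simplification): /n/ is the second consonant of a word-final cluster /hn/, so it deletes. /gomuedaoribeehn/ → gomuedaoribeeh.

gomuedaoribeeh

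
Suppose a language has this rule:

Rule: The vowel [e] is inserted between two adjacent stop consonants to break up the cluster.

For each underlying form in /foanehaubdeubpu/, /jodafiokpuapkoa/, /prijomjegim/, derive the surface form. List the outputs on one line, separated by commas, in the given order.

foanehaubedeubepu, jodafiokepuapekoa, prijomjegim

/foanehaubdeubpu/: /b/ and /d/ form a stop–stop cluster, so [e] is inserted between them. /b/ and /p/ form a stop–stop cluster, so [e] is inserted between them. → [foanehaubedeubepu].
/jodafiokpuapkoa/: /k/ and /p/ form a stop–stop cluster, so [e] is inserted between them. /p/ and /k/ form a stop–stop cluster, so [e] is inserted between them. → [jodafiokepuapekoa].
/prijomjegim/: the rule's environment is not met; surfaces unchanged as [prijomjegim].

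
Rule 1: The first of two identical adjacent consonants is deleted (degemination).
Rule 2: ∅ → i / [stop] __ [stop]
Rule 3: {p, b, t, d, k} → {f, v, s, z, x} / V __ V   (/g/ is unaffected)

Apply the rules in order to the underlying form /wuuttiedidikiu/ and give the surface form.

wuusiezizixiu

Rule 1 (degemination): /tt/ is a geminate; the first /t/ deletes. /wuuttiedidikiu/ → wuutiedidikiu.
Rule 2 (stop-cluster i-epenthesis): no segment meets the environment; /wuutiedidikiu/ is unchanged.
Rule 3 (intervocalic spirantization): /t/ is a stop between vowels /u/ and /i/, so it spirantizes to the fricative [s]. /d/ is a stop between vowels /e/ and /i/, so it spirantizes to the fricative [z]. /d/ is a stop between vowels /i/ and /i/, so it spirantizes to the fricative [z]. /k/ is a stop between vowels /i/ and /i/, so it spirantizes to the fricative [x]. /wuutiedidikiu/ → wuusiezizixiu.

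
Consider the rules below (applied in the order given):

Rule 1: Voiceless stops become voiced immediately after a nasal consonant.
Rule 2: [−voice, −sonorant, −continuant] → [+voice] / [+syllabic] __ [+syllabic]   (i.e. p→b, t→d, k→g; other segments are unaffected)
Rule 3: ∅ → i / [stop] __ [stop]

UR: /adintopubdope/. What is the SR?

adindobubidobe

Rule 1 (post-nasal voicing): /t/ is a voiceless stop immediately after the nasal /n/, so it voices to [d]. /adintopubdope/ → adindopubdope.
Rule 2 (intervocalic voicing): /p/ is a voiceless stop between vowels /o/ and /u/, so it voices to [b]. /p/ is a voiceless stop between vowels /o/ and /e/, so it voices to [b]. /adindopubdope/ → adindobubdobe.
Rule 3 (stop-cluster i-epenthesis): /b/ and /d/ form a stop–stop cluster, so [i] is inserted between them. /adindobubdobe/ → adindobubidobe.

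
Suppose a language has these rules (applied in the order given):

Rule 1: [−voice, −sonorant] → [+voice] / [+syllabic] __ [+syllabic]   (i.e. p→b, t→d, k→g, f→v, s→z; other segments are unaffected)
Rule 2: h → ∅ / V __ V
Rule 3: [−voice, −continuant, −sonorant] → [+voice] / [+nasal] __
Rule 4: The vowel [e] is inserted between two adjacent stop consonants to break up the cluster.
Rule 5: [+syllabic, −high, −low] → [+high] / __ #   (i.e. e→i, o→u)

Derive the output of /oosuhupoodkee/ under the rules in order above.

oozuuboodekei

Rule 1 (intervocalic voicing): /s/ is a voiceless obstruent between vowels /o/ and /u/, so it voices to [z]. /p/ is a voiceless obstruent between vowels /u/ and /o/, so it voices to [b]. /oosuhupoodkee/ → oozuhuboodkee.
Rule 2 (intervocalic h-deletion): /h/ occurs between vowels /u/ and /u/, so it deletes. /oozuhuboodkee/ → oozuuboodkee.
Rule 3 (post-nasal voicing): no segment meets the environment; /oozuuboodkee/ is unchanged.
Rule 4 (stop-cluster e-epenthesis): /d/ and /k/ form a stop–stop cluster, so [e] is inserted between them. /oozuuboodkee/ → oozuuboodekee.
Rule 5 (final vowel raising): /e/ is a mid vowel in word-final position, so it raises to [i]. /oozuuboodekee/ → oozuuboodekei.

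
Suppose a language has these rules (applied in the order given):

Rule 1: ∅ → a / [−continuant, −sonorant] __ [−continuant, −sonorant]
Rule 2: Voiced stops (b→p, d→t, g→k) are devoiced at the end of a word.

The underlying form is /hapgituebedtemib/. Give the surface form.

Rule 1 (stop-cluster a-epenthesis): /p/ and /g/ form a stop–stop cluster, so [a] is inserted between them. /d/ and /t/ form a stop–stop cluster, so [a] is inserted between them. /hapgituebedtemib/ → hapagituebedatemib.
Rule 2 (final devoicing): /b/ is a voiced stop in word-final position, so it devoices to [p]. /hapagituebedatemib/ → hapagituebedatemip.

hapagituebedatemip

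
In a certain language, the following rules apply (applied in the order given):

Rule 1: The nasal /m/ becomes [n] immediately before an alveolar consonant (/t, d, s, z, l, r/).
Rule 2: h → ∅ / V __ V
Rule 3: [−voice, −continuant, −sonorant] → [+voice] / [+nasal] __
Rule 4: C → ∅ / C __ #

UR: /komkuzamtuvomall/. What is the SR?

Rule 1 (nasal place assimilation): /m/ precedes the alveolar consonant /t/, so it assimilates in place to [n]. /komkuzamtuvomall/ → komkuzantuvomall.
Rule 2 (intervocalic h-deletion): no segment meets the environment; /komkuzantuvomall/ is unchanged.
Rule 3 (post-nasal voicing): /k/ is a voiceless stop immediately after the nasal /m/, so it voices to [g]. /t/ is a voiceless stop immediately after the nasal /n/, so it voices to [d]. /komkuzantuvomall/ → komguzanduvomall.
Rule 4 (final cluster simplification): /l/ is the second consonant of a word-final cluster /ll/, so it deletes. /komguzanduvomall/ → komguzanduvomal.

komguzanduvomal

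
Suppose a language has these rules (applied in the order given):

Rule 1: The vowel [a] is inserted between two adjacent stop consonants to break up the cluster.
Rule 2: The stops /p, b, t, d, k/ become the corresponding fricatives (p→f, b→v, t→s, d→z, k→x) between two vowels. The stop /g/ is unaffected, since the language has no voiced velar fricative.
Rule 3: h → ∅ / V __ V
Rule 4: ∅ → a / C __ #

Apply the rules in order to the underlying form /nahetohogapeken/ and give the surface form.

naesoogafexena

Rule 1 (stop-cluster a-epenthesis): no segment meets the environment; /nahetohogapeken/ is unchanged.
Rule 2 (intervocalic spirantization): /t/ is a stop between vowels /e/ and /o/, so it spirantizes to the fricative [s]. /p/ is a stop between vowels /a/ and /e/, so it spirantizes to the fricative [f]. /k/ is a stop between vowels /e/ and /e/, so it spirantizes to the fricative [x]. /nahetohogapeken/ → nahesohogafexen.
Rule 3 (intervocalic h-deletion): /h/ occurs between vowels /a/ and /e/, so it deletes. /h/ occurs between vowels /o/ and /o/, so it deletes. /nahesohogafexen/ → naesoogafexen.
Rule 4 (final a-epenthesis): the form ends in the consonant /n/, so [a] is inserted word-finally. /naesoogafexen/ → naesoogafexena.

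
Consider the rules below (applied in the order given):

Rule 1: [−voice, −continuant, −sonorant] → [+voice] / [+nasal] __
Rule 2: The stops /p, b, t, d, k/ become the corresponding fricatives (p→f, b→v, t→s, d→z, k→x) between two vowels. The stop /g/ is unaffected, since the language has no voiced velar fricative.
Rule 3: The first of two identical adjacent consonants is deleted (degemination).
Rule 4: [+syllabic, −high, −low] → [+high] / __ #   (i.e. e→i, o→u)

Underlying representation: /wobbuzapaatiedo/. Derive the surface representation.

wobuzafaasiezu

Rule 1 (post-nasal voicing): no segment meets the environment; /wobbuzapaatiedo/ is unchanged.
Rule 2 (intervocalic spirantization): /p/ is a stop between vowels /a/ and /a/, so it spirantizes to the fricative [f]. /t/ is a stop between vowels /a/ and /i/, so it spirantizes to the fricative [s]. /d/ is a stop between vowels /e/ and /o/, so it spirantizes to the fricative [z]. /wobbuzapaatiedo/ → wobbuzafaasiezo.
Rule 3 (degemination): /bb/ is a geminate; the first /b/ deletes. /wobbuzafaasiezo/ → wobuzafaasiezo.
Rule 4 (final vowel raising): /o/ is a mid vowel in word-final position, so it raises to [u]. /wobuzafaasiezo/ → wobuzafaasiezu.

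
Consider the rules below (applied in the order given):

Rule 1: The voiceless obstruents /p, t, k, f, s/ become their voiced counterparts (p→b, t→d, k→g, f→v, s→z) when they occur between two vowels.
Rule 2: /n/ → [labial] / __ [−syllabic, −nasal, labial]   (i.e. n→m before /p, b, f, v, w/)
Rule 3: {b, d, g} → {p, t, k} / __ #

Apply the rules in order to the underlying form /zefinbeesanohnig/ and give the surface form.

zevimbeezanohnik

Rule 1 (intervocalic voicing): /f/ is a voiceless obstruent between vowels /e/ and /i/, so it voices to [v]. /s/ is a voiceless obstruent between vowels /e/ and /a/, so it voices to [z]. /zefinbeesanohnig/ → zevinbeezanohnig.
Rule 2 (nasal place assimilation): /n/ precedes the labial consonant /b/, so it assimilates in place to [m]. /zevinbeezanohnig/ → zevimbeezanohnig.
Rule 3 (final devoicing): /g/ is a voiced stop in word-final position, so it devoices to [k]. /zevimbeezanohnig/ → zevimbeezanohnik.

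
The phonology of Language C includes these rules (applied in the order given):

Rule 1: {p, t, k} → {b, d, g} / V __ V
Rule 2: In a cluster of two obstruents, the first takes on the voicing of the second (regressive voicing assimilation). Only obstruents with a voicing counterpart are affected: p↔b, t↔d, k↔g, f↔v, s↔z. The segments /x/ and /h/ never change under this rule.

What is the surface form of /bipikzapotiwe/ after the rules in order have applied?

bibigzabodiwe

Rule 1 (intervocalic voicing): /p/ is a voiceless stop between vowels /i/ and /i/, so it voices to [b]. /p/ is a voiceless stop between vowels /a/ and /o/, so it voices to [b]. /t/ is a voiceless stop between vowels /o/ and /i/, so it voices to [d]. /bipikzapotiwe/ → bibikzabodiwe.
Rule 2 (regressive voicing assimilation): /k/ precedes the voiced obstruent /z/, so it voices to [g] by assimilation. /bibikzabodiwe/ → bibigzabodiwe.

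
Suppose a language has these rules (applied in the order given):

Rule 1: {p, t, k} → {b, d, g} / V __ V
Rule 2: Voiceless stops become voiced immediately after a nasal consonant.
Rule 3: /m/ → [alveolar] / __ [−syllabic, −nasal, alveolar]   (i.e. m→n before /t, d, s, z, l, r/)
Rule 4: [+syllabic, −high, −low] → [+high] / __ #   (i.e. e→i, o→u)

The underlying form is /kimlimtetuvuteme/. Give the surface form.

Rule 1 (intervocalic voicing): /t/ is a voiceless stop between vowels /e/ and /u/, so it voices to [d]. /t/ is a voiceless stop between vowels /u/ and /e/, so it voices to [d]. /kimlimtetuvuteme/ → kimlimteduvudeme.
Rule 2 (post-nasal voicing): /t/ is a voiceless stop immediately after the nasal /m/, so it voices to [d]. /kimlimteduvudeme/ → kimlimdeduvudeme.
Rule 3 (nasal place assimilation): /m/ precedes the alveolar consonant /l/, so it assimilates in place to [n]. /m/ precedes the alveolar consonant /d/, so it assimilates in place to [n]. /kimlimdeduvudeme/ → kinlindeduvudeme.
Rule 4 (final vowel raising): /e/ is a mid vowel in word-final position, so it raises to [i]. /kinlindeduvudeme/ → kinlindeduvudemi.

kinlindeduvudemi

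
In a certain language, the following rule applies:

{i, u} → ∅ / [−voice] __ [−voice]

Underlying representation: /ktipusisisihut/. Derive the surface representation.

/i/ is a high vowel flanked by voiceless consonants /t/ and /p/, so it deletes.
/u/ is a high vowel flanked by voiceless consonants /p/ and /s/, so it deletes.
/i/ is a high vowel flanked by voiceless consonants /s/ and /s/, so it deletes.
/i/ is a high vowel flanked by voiceless consonants /s/ and /s/, so it deletes.
/i/ is a high vowel flanked by voiceless consonants /s/ and /h/, so it deletes.
/u/ is a high vowel flanked by voiceless consonants /h/ and /t/, so it deletes.
Surface form: [ktpsssht].

ktpsssht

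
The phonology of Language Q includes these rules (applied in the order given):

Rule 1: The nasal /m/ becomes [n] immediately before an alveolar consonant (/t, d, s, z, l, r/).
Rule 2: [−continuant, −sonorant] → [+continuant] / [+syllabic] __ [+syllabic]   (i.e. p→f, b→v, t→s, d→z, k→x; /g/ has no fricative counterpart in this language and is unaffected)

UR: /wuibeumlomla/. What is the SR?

wuiveunlonla

Rule 1 (nasal place assimilation): /m/ precedes the alveolar consonant /l/, so it assimilates in place to [n]. /m/ precedes the alveolar consonant /l/, so it assimilates in place to [n]. /wuibeumlomla/ → wuibeunlonla.
Rule 2 (intervocalic spirantization): /b/ is a stop between vowels /i/ and /e/, so it spirantizes to the fricative [v]. /wuibeunlonla/ → wuiveunlonla.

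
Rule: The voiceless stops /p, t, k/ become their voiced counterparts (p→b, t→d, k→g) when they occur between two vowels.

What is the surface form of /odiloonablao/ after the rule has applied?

odiloonablao

No segment of /odiloonablao/ meets the structural description of the rule, so the form surfaces unchanged.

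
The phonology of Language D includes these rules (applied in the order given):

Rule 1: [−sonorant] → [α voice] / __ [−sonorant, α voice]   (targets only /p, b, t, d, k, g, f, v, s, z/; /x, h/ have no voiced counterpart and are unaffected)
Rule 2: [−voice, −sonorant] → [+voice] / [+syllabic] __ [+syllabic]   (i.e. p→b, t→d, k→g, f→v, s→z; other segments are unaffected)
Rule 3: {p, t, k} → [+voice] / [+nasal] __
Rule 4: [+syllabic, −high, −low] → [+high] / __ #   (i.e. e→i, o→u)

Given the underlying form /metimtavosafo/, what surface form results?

medimdavozavu

Rule 1 (regressive voicing assimilation): no segment meets the environment; /metimtavosafo/ is unchanged.
Rule 2 (intervocalic voicing): /t/ is a voiceless obstruent between vowels /e/ and /i/, so it voices to [d]. /s/ is a voiceless obstruent between vowels /o/ and /a/, so it voices to [z]. /f/ is a voiceless obstruent between vowels /a/ and /o/, so it voices to [v]. /metimtavosafo/ → medimtavozavo.
Rule 3 (post-nasal voicing): /t/ is a voiceless stop immediately after the nasal /m/, so it voices to [d]. /medimtavozavo/ → medimdavozavo.
Rule 4 (final vowel raising): /o/ is a mid vowel in word-final position, so it raises to [u]. /medimdavozavo/ → medimdavozavu.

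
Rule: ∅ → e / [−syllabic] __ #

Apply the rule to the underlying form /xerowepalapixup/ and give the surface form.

xerowepalapixupe

the form ends in the consonant /p/, so [e] is inserted word-finally.
Surface form: [xerowepalapixupe].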